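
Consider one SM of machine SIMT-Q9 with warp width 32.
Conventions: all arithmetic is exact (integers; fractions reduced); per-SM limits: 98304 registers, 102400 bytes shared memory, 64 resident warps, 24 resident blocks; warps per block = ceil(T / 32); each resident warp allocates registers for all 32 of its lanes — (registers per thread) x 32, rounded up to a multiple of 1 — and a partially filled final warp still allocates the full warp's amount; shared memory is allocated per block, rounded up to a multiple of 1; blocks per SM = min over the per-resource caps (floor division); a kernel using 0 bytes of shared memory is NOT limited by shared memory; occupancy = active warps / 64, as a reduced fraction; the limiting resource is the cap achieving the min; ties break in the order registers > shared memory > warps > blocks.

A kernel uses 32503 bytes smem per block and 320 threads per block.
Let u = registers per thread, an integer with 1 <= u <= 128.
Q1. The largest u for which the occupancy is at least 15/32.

Answer: u = 102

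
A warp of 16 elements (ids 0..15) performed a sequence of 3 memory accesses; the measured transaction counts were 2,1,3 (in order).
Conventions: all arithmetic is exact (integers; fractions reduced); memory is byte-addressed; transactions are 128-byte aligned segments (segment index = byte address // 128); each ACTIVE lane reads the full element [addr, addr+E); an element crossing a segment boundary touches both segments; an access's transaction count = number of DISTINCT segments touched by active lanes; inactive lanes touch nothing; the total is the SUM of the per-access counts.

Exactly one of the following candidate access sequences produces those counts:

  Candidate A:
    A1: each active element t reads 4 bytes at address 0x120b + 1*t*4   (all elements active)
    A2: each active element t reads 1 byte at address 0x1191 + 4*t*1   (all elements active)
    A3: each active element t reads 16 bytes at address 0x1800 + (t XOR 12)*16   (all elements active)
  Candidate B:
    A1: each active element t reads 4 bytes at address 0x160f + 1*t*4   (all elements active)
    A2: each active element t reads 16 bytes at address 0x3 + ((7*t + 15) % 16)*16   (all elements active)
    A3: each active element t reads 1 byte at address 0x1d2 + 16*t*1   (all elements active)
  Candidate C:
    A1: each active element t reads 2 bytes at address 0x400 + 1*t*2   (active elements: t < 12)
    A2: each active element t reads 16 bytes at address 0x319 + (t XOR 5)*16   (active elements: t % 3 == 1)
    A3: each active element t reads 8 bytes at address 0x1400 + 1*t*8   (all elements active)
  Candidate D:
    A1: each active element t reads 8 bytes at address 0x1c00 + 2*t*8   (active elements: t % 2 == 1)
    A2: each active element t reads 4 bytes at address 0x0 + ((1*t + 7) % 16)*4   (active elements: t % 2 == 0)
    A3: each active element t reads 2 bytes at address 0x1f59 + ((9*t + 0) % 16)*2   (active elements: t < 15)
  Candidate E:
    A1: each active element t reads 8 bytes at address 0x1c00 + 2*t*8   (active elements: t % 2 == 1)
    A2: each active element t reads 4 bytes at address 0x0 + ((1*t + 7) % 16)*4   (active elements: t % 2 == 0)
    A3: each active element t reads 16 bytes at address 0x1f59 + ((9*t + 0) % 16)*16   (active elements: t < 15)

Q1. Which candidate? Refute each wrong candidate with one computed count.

A: A1 gives 1 transaction, not 2
B: A1 gives 1 transaction, not 2
C: A1 gives 1 transaction, not 2
D: A3 gives 1 transaction, not 3
E: all counts match (2,1,3)

Answer: E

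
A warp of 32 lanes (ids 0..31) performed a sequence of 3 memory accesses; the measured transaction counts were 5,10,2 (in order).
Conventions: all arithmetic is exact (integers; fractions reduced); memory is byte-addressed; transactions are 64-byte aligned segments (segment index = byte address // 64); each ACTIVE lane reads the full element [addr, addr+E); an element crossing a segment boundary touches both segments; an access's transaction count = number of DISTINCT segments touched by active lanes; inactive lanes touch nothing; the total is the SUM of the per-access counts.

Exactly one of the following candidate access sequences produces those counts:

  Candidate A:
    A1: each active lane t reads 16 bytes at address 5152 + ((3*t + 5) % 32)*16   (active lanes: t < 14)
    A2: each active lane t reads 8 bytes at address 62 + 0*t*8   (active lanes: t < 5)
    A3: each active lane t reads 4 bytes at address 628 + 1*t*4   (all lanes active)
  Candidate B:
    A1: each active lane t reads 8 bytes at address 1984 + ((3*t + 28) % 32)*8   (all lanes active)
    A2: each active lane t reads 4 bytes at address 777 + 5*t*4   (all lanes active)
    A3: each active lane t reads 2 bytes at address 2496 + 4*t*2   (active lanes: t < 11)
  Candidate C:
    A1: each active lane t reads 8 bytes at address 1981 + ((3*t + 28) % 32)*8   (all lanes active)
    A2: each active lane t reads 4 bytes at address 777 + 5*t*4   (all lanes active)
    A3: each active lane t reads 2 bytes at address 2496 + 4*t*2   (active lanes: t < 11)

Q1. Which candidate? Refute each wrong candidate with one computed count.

A: A1 gives 8 transactions, not 5
B: A1 gives 4 transactions, not 5
C: all counts match (5,10,2)

Answer: C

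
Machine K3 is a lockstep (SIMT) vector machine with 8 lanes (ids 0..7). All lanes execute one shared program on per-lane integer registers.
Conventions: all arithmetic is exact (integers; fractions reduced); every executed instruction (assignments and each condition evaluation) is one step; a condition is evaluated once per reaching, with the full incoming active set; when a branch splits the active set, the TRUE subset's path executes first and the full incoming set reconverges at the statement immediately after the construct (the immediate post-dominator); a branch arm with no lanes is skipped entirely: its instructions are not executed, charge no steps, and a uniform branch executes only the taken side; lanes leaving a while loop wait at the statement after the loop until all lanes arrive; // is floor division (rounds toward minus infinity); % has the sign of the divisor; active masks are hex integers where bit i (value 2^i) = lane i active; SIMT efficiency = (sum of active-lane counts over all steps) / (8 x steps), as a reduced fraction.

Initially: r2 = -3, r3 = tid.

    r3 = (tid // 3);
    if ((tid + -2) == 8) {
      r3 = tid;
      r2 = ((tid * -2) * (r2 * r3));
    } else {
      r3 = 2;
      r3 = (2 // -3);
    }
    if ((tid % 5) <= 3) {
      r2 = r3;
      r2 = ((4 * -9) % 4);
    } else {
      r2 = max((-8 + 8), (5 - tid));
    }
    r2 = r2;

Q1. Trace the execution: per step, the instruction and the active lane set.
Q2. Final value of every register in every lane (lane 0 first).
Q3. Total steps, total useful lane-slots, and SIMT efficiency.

step 0: r3 <- (tid // 3)             0xff
step 1: eval ((tid + -2) == 8)       0xff
step 2: r3 <- 2                      0xff
step 3: r3 <- (2 // -3)              0xff
step 4: eval ((tid % 5) <= 3)        0xff
step 5: r2 <- r3                     0xef
step 6: r2 <- ((4 * -9) % 4)         0xef
step 7: r2 <- max((-8 + 8), (5 - tid)) 0x10
step 8: r2 <- r2                     0xff

Answer: 9 steps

r2: 0,0,0,0,1,0,0,0
r3: -1,-1,-1,-1,-1,-1,-1,-1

steps = 9; useful = 63; efficiency = 63/72 = 7/8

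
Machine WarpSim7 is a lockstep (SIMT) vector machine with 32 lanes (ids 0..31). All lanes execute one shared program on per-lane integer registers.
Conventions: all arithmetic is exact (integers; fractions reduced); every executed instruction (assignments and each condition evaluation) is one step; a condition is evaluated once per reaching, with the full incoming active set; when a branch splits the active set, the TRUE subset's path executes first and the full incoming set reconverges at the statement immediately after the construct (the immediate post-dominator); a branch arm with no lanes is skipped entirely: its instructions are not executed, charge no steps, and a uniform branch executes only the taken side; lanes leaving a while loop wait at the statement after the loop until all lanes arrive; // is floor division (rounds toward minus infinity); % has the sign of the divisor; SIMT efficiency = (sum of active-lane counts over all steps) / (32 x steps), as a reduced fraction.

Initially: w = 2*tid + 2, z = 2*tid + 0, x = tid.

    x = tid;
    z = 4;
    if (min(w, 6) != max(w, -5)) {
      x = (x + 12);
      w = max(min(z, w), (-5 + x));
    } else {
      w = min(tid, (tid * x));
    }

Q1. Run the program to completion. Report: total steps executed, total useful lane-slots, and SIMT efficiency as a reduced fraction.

Answer: 6 steps, 157 useful, 157/192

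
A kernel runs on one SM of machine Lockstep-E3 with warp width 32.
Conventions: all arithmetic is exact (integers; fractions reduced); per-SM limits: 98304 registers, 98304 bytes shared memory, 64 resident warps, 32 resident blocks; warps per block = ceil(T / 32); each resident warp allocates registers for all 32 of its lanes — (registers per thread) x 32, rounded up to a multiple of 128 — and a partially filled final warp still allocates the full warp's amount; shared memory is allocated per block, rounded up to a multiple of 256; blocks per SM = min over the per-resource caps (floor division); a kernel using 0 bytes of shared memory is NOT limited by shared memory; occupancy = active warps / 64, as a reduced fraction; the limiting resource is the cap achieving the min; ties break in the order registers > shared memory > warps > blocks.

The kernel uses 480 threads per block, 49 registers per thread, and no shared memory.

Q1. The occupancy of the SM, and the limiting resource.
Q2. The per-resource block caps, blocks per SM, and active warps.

Answer: occupancy 45/64, limited by registers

registers: 3 blocks
shared memory: no limit (kernel uses none)
warps: 4 blocks
blocks: 32 blocks

Answer: 3 blocks, 45 active warps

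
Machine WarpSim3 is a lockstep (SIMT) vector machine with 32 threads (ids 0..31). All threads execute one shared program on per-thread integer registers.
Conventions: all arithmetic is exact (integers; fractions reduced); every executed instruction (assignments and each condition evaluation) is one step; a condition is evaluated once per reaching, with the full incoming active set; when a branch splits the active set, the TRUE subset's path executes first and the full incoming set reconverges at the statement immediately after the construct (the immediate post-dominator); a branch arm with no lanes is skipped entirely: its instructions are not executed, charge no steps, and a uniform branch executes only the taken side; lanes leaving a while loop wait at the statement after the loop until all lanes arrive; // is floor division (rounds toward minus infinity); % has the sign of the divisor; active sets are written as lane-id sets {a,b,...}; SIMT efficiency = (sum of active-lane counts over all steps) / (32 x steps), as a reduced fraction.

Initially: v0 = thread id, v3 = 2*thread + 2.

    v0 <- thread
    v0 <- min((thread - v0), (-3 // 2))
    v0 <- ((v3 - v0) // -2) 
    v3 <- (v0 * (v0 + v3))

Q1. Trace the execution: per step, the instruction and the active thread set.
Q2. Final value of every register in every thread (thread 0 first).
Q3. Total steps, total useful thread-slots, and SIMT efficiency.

step 0: v0 <- thread                 {0,1,2,3,4,5,6,7,8,9,10,11,12,13,14,15,16,17,18,19,20,21,22,23,24,25,26,27,28,29,30,31}
step 1: v0 <- min((thread - v0), (-3 // 2)) {0,1,2,3,4,5,6,7,8,9,10,11,12,13,14,15,16,17,18,19,20,21,22,23,24,25,26,27,28,29,30,31}
step 2: v0 <- ((v3 - v0) // -2)      {0,1,2,3,4,5,6,7,8,9,10,11,12,13,14,15,16,17,18,19,20,21,22,23,24,25,26,27,28,29,30,31}
step 3: v3 <- (v0 * (v0 + v3))       {0,1,2,3,4,5,6,7,8,9,10,11,12,13,14,15,16,17,18,19,20,21,22,23,24,25,26,27,28,29,30,31}

Answer: 4 steps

v0: -2,-3,-4,-5,-6,-7,-8,-9,-10,-11,-12,-13,-14,-15,-16,-17,-18,-19,-20,-21,-22,-23,-24,-25,-26,-27,-28,-29,-30,-31,-32,-33
v3: 0,-3,-8,-15,-24,-35,-48,-63,-80,-99,-120,-143,-168,-195,-224,-255,-288,-323,-360,-399,-440,-483,-528,-575,-624,-675,-728,-783,-840,-899,-960,-1023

steps = 4; useful = 128; efficiency = 128/128 = 1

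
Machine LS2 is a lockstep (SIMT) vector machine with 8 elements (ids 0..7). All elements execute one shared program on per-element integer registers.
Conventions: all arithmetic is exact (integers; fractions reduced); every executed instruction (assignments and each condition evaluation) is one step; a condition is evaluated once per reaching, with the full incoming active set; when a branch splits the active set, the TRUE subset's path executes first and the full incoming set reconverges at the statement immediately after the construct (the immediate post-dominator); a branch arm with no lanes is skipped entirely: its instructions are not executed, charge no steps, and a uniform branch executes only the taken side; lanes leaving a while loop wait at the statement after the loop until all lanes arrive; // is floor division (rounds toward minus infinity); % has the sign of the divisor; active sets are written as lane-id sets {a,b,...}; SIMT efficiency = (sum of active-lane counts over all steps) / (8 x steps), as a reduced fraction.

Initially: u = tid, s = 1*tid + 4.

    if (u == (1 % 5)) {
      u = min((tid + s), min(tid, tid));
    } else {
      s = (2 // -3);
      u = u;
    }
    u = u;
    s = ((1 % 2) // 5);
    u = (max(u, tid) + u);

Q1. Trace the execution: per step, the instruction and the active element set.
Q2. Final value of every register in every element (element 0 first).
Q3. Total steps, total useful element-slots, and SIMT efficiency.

step 0: eval (u == (1 % 5))          {0,1,2,3,4,5,6,7}
step 1: u <- min((tid + s), min(tid, tid)) {1}
step 2: s <- (2 // -3)               {0,2,3,4,5,6,7}
step 3: u <- u                       {0,2,3,4,5,6,7}
step 4: u <- u                       {0,1,2,3,4,5,6,7}
step 5: s <- ((1 % 2) // 5)          {0,1,2,3,4,5,6,7}
step 6: u <- (max(u, tid) + u)       {0,1,2,3,4,5,6,7}

Answer: 7 steps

u: 0,2,4,6,8,10,12,14
s: 0,0,0,0,0,0,0,0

steps = 7; useful = 47; efficiency = 47/56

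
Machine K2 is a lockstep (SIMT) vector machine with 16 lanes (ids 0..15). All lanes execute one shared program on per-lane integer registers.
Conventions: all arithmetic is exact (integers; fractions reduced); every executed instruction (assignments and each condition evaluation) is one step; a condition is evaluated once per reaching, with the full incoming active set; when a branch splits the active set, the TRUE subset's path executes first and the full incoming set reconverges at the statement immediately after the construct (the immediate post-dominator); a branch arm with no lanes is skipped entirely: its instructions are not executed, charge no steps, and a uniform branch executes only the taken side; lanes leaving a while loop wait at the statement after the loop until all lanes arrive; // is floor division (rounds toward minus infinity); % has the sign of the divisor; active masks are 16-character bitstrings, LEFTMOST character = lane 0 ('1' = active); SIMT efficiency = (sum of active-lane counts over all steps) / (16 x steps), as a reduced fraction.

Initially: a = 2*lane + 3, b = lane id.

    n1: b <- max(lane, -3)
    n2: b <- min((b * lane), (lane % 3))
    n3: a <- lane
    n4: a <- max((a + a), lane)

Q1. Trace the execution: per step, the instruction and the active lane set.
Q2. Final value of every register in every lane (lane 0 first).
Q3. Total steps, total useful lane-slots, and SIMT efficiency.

step 0: b <- max(lane, -3)           1111111111111111
step 1: b <- min((b * lane), (lane % 3)) 1111111111111111
step 2: a <- lane                    1111111111111111
step 3: a <- max((a + a), lane)      1111111111111111

Answer: 4 steps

a: 0,2,4,6,8,10,12,14,16,18,20,22,24,26,28,30
b: 0,1,2,0,1,2,0,1,2,0,1,2,0,1,2,0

steps = 4; useful = 64; efficiency = 64/64 = 1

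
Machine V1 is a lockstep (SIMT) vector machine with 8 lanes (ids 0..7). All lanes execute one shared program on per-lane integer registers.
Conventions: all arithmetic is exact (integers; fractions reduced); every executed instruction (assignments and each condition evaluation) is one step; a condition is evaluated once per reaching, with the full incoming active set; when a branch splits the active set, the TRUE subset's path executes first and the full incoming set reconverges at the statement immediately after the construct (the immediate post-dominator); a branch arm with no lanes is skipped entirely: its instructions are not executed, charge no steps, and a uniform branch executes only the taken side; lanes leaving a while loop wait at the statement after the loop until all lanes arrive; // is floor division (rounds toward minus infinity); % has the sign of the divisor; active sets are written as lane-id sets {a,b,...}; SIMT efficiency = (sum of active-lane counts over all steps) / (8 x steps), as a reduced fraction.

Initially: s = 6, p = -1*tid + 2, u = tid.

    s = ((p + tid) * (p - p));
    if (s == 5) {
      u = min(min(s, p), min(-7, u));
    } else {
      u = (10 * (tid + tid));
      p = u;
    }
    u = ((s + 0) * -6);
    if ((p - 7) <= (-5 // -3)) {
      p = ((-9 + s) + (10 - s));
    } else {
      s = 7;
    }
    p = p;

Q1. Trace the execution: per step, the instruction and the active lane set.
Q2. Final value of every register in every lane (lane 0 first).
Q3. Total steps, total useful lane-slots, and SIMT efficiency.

step 0: s <- ((p + tid) * (p - p))   {0,1,2,3,4,5,6,7}
step 1: eval (s == 5)                {0,1,2,3,4,5,6,7}
step 2: u <- (10 * (tid + tid))      {0,1,2,3,4,5,6,7}
step 3: p <- u                       {0,1,2,3,4,5,6,7}
step 4: u <- ((s + 0) * -6)          {0,1,2,3,4,5,6,7}
step 5: eval ((p - 7) <= (-5 // -3)) {0,1,2,3,4,5,6,7}
step 6: p <- ((-9 + s) + (10 - s))   {0}
step 7: s <- 7                       {1,2,3,4,5,6,7}
step 8: p <- p                       {0,1,2,3,4,5,6,7}

Answer: 9 steps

s: 0,7,7,7,7,7,7,7
p: 1,20,40,60,80,100,120,140
u: 0,0,0,0,0,0,0,0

steps = 9; useful = 64; efficiency = 64/72 = 8/9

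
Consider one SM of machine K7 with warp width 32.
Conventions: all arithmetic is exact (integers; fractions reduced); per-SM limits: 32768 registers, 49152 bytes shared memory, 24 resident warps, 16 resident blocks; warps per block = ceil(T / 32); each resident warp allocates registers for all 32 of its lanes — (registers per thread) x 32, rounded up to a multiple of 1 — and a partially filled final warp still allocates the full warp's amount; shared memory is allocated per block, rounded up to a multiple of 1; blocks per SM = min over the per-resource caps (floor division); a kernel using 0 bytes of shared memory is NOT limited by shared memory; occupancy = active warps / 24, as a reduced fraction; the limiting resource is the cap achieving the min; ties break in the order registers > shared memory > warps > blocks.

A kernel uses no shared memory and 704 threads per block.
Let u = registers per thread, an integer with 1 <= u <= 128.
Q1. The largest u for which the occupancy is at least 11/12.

Answer: u = 46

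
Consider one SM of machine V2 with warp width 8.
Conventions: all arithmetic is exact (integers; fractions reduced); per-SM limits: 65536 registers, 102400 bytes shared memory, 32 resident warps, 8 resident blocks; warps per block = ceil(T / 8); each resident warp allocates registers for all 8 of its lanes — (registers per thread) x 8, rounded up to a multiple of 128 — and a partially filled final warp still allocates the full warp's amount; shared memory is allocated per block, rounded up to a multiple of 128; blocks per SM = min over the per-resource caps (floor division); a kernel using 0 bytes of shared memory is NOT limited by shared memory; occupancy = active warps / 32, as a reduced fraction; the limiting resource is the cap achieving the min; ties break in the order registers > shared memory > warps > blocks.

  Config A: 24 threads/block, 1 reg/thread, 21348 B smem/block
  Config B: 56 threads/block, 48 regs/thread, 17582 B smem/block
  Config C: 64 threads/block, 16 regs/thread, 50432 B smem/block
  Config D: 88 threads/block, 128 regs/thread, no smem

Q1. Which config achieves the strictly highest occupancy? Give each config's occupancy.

occupancies: A 3/8, B 7/8, C 1/2, D 11/16

Answer: B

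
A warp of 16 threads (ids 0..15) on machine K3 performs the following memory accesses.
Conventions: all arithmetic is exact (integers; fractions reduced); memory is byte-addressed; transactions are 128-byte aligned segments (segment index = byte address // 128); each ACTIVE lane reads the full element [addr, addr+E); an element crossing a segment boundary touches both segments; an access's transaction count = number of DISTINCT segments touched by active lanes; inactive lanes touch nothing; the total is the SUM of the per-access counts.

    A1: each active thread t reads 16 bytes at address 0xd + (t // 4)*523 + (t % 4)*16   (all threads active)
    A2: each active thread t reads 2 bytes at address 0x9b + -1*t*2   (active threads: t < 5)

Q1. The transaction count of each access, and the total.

A1: 4 transactions
A2: 1 transaction

Answer: 4,1; total 5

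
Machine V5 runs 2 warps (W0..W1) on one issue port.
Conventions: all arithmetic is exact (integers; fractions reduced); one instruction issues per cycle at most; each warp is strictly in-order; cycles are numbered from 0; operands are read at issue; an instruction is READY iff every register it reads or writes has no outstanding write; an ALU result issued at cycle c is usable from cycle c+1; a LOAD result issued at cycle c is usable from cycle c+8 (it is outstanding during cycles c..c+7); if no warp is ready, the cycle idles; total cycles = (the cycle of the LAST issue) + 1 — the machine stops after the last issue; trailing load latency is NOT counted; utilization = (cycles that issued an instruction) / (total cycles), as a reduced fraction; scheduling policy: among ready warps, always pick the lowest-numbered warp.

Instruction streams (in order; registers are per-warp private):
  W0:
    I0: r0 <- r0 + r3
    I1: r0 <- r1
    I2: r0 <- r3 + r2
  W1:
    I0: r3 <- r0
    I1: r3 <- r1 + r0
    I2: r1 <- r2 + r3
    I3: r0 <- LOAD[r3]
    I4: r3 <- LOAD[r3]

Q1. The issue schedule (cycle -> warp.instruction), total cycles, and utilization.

cycle 0: W0.I0
cycle 1: W0.I1
cycle 2: W0.I2
cycle 3: W1.I0
cycle 4: W1.I1
cycle 5: W1.I2
cycle 6: W1.I3
cycle 7: W1.I4

Answer: 8 cycles, utilization 1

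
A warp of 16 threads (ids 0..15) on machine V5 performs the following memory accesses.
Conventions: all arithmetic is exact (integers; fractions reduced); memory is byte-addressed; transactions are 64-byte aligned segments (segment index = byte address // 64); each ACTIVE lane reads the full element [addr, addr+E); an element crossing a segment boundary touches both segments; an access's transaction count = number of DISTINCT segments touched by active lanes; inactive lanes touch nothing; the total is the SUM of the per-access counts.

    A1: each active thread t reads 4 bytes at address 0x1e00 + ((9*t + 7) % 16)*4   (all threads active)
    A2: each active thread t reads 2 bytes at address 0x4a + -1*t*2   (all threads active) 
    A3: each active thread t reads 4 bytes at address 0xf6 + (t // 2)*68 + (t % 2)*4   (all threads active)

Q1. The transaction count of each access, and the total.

A1: 1 transaction
A2: 2 transactions
A3: 9 transactions

Answer: 1,2,9; total 12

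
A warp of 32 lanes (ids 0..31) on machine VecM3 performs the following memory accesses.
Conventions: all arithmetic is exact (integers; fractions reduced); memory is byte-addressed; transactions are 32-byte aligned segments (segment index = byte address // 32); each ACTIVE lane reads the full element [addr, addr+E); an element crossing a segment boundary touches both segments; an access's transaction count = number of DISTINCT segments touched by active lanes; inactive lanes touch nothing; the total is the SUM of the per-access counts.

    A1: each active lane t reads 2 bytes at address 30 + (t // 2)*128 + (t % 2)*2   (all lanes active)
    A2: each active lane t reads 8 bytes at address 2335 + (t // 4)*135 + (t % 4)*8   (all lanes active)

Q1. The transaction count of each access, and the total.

A1: 32 transactions
A2: 16 transactions

Answer: 32,16; total 48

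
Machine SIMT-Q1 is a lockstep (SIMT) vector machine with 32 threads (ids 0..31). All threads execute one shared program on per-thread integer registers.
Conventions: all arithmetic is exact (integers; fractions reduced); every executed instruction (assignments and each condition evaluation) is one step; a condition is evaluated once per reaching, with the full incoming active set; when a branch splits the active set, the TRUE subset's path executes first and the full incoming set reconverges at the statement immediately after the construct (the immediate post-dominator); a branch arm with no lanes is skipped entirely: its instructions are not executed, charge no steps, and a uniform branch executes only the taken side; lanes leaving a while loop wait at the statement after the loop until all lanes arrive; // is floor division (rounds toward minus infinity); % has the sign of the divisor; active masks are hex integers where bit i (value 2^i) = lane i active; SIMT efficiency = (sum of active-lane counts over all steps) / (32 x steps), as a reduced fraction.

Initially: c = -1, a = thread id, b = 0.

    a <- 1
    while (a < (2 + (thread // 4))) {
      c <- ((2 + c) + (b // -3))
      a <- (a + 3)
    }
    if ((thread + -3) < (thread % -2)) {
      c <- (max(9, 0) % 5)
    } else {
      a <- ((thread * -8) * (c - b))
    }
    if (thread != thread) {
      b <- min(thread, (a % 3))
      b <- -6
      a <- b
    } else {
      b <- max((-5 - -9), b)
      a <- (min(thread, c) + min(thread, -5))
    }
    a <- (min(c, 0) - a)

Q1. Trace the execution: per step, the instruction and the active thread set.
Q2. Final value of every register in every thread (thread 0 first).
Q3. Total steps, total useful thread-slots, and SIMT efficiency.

step 0: a <- 1                       0xffffffff
step 1: eval (a < (2 + (thread // 4))) 0xffffffff
step 2: c <- ((2 + c) + (b // -3))   0xffffffff
step 3: a <- (a + 3)                 0xffffffff
step 4: eval (a < (2 + (thread // 4))) 0xffffffff
step 5: c <- ((2 + c) + (b // -3))   0xfffff000
step 6: a <- (a + 3)                 0xfffff000
step 7: eval (a < (2 + (thread // 4))) 0xfffff000
step 8: c <- ((2 + c) + (b // -3))   0xff000000
step 9: a <- (a + 3)                 0xff000000
step 10: eval (a < (2 + (thread // 4))) 0xff000000
step 11: eval ((thread + -3) < (thread % -2)) 0xffffffff
step 12: c <- (max(9, 0) % 5)         0x00000007
step 13: a <- ((thread * -8) * (c - b)) 0xfffffff8
step 14: eval (thread != thread)      0xffffffff
step 15: b <- max((-5 - -9), b)       0xffffffff
step 16: a <- (min(thread, c) + min(thread, -5)) 0xffffffff
step 17: a <- (min(c, 0) - a)         0xffffffff

Answer: 18 steps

c: 4,4,4,1,1,1,1,1,1,1,1,1,3,3,3,3,3,3,3,3,3,3,3,3,5,5,5,5,5,5,5,5
a: 5,4,3,4,4,4,4,4,4,4,4,4,2,2,2,2,2,2,2,2,2,2,2,2,0,0,0,0,0,0,0,0
b: 4,4,4,4,4,4,4,4,4,4,4,4,4,4,4,4,4,4,4,4,4,4,4,4,4,4,4,4,4,4,4,4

steps = 18; useful = 436; efficiency = 436/576 = 109/144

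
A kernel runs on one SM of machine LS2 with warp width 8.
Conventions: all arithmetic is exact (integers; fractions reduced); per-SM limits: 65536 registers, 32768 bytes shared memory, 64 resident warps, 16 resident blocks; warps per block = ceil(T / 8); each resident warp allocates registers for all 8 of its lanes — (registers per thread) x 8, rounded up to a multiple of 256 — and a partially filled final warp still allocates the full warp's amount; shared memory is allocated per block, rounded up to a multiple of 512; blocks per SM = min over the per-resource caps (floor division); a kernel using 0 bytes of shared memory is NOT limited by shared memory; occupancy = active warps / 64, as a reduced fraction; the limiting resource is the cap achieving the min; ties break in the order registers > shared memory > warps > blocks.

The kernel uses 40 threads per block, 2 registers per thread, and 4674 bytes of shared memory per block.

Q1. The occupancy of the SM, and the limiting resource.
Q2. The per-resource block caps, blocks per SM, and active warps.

Answer: occupancy 15/32, limited by shared memory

registers: 51 blocks
shared memory: 6 blocks
warps: 12 blocks
blocks: 16 blocks

Answer: 6 blocks, 30 active warps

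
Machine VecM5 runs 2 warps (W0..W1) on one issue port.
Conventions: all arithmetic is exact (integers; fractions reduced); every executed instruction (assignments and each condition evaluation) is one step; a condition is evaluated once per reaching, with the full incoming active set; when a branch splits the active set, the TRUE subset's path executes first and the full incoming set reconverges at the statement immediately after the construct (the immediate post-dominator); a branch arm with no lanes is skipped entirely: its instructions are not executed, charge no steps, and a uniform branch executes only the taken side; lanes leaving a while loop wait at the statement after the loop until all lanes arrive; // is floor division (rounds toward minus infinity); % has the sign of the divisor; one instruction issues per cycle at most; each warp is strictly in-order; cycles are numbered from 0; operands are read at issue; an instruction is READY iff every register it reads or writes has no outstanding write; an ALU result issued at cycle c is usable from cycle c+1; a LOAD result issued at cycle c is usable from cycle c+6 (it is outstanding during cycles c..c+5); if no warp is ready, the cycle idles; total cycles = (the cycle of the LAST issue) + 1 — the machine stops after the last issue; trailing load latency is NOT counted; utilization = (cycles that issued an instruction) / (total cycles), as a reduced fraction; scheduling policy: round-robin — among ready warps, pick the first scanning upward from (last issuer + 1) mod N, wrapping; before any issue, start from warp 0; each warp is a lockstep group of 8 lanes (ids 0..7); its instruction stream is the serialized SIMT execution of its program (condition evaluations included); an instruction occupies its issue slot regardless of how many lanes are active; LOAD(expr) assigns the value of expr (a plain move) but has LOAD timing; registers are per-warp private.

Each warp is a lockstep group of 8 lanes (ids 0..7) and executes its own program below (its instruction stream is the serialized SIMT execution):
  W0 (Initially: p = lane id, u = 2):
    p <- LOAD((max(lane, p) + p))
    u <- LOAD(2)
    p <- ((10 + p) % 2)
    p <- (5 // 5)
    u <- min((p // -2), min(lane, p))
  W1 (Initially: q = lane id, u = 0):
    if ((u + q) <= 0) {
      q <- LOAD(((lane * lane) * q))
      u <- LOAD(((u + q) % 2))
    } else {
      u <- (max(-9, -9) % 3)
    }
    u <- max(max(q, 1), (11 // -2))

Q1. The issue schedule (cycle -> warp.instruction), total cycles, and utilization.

cycle 0: W0.I0
cycle 1: W1.I0
cycle 2: W0.I1
cycle 3: W1.I1
cycle 4: idle
cycle 5: idle
cycle 6: W0.I2
cycle 7: W0.I3
cycle 8: W0.I4
cycle 9: W1.I2
cycle 10: idle
cycle 11: idle
cycle 12: idle
cycle 13: idle
cycle 14: idle
cycle 15: W1.I3
cycle 16: W1.I4

Answer: 17 cycles, utilization 10/17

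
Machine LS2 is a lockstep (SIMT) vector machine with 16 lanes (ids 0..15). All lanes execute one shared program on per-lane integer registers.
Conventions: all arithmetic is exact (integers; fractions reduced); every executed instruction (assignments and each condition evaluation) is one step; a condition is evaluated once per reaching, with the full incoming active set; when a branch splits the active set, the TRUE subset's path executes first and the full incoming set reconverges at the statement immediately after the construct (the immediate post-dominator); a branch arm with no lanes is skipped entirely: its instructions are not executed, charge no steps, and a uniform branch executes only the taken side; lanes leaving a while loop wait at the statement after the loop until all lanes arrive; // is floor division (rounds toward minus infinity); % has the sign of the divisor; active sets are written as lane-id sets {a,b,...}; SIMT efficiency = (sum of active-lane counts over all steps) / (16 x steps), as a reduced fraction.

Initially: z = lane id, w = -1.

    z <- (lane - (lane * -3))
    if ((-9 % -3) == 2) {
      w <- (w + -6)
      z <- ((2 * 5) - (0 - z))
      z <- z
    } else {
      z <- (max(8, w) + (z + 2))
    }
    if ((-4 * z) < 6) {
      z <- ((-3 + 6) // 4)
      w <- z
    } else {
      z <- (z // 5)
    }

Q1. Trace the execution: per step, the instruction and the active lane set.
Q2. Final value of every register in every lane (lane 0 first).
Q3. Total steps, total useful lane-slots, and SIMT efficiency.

step 0: z <- (lane - (lane * -3))    {0,1,2,3,4,5,6,7,8,9,10,11,12,13,14,15}
step 1: eval ((-9 % -3) == 2)        {0,1,2,3,4,5,6,7,8,9,10,11,12,13,14,15}
step 2: z <- (max(8, w) + (z + 2))   {0,1,2,3,4,5,6,7,8,9,10,11,12,13,14,15}
step 3: eval ((-4 * z) < 6)          {0,1,2,3,4,5,6,7,8,9,10,11,12,13,14,15}
step 4: z <- ((-3 + 6) // 4)         {0,1,2,3,4,5,6,7,8,9,10,11,12,13,14,15}
step 5: w <- z                       {0,1,2,3,4,5,6,7,8,9,10,11,12,13,14,15}

Answer: 6 steps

z: 0,0,0,0,0,0,0,0,0,0,0,0,0,0,0,0
w: 0,0,0,0,0,0,0,0,0,0,0,0,0,0,0,0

steps = 6; useful = 96; efficiency = 96/96 = 1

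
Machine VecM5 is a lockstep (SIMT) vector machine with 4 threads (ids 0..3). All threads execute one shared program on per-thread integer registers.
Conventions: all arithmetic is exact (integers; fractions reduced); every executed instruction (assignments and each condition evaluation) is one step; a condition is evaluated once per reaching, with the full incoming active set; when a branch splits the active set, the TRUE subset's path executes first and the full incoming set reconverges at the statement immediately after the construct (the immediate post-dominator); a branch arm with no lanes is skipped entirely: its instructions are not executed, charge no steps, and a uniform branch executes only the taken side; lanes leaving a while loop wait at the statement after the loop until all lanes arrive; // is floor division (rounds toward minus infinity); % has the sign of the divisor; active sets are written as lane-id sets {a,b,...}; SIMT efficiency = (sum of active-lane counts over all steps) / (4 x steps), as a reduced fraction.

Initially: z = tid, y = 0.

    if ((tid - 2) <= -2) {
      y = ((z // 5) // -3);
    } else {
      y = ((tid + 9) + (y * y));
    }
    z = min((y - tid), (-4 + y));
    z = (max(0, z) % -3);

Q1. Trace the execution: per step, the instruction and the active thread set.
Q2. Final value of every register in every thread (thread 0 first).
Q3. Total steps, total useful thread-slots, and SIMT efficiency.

step 0: eval ((tid - 2) <= -2)       {0,1,2,3}
step 1: y <- ((z // 5) // -3)        {0}
step 2: y <- ((tid + 9) + (y * y))   {1,2,3}
step 3: z <- min((y - tid), (-4 + y)) {0,1,2,3}
step 4: z <- (max(0, z) % -3)        {0,1,2,3}

Answer: 5 steps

z: 0,0,-2,-1
y: 0,10,11,12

steps = 5; useful = 16; efficiency = 16/20 = 4/5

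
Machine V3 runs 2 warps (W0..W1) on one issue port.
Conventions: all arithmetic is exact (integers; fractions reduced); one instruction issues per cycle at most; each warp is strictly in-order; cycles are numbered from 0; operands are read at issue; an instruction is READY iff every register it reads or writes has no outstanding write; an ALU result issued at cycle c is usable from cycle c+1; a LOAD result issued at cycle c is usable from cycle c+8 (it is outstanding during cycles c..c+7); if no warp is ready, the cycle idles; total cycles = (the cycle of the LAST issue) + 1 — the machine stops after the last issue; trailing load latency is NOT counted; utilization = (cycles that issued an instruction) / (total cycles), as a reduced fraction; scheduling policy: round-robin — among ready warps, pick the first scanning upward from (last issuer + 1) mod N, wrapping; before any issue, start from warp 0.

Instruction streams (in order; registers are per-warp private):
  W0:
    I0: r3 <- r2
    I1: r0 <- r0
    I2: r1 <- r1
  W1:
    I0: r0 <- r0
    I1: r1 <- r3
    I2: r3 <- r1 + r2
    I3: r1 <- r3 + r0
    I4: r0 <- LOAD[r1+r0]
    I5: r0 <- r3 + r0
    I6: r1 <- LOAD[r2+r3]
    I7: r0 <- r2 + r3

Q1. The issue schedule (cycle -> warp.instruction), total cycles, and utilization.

cycle 0: W0.I0
cycle 1: W1.I0
cycle 2: W0.I1
cycle 3: W1.I1
cycle 4: W0.I2
cycle 5: W1.I2
cycle 6: W1.I3
cycle 7: W1.I4
cycle 8: idle
cycle 9: idle
cycle 10: idle
cycle 11: idle
cycle 12: idle
cycle 13: idle
cycle 14: idle
cycle 15: W1.I5
cycle 16: W1.I6
cycle 17: W1.I7

Answer: 18 cycles, utilization 11/18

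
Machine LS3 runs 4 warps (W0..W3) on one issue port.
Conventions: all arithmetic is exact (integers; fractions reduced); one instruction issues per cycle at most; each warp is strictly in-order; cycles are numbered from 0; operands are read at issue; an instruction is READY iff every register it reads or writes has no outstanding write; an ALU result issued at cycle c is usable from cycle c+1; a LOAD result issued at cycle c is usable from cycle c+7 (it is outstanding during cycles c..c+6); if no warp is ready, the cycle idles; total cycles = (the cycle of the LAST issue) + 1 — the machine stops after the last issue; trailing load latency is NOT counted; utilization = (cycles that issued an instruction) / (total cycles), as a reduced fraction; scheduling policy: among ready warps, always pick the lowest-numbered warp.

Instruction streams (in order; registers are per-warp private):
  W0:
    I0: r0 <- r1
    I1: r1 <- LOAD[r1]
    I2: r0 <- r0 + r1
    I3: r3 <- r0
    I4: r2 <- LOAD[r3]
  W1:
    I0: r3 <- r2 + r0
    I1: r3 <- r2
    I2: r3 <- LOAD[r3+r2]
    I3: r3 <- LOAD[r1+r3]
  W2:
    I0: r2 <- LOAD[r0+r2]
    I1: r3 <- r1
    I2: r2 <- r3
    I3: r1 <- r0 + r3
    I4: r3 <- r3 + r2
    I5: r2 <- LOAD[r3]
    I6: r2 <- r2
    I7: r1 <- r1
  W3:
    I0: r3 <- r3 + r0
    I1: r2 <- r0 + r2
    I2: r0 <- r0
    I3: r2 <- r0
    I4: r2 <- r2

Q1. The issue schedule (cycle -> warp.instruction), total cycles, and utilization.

cycle 0: W0.I0
cycle 1: W0.I1
cycle 2: W1.I0
cycle 3: W1.I1
cycle 4: W1.I2
cycle 5: W2.I0
cycle 6: W2.I1
cycle 7: W3.I0
cycle 8: W0.I2
cycle 9: W0.I3
cycle 10: W0.I4
cycle 11: W1.I3
cycle 12: W2.I2
cycle 13: W2.I3
cycle 14: W2.I4
cycle 15: W2.I5
cycle 16: W3.I1
cycle 17: W3.I2
cycle 18: W3.I3
cycle 19: W3.I4
cycle 20: idle
cycle 21: idle
cycle 22: W2.I6
cycle 23: W2.I7

Answer: 24 cycles, utilization 11/12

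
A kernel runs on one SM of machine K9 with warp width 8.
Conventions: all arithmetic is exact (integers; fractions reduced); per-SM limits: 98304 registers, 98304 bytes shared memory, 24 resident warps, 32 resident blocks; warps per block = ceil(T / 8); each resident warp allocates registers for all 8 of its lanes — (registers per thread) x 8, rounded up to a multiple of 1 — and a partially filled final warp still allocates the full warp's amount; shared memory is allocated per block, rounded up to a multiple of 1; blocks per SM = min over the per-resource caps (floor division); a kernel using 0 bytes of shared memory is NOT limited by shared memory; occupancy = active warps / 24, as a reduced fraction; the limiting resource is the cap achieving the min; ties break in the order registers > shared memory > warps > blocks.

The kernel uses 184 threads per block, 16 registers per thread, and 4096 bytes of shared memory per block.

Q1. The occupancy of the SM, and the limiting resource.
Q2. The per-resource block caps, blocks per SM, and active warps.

Answer: occupancy 23/24, limited by warps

registers: 33 blocks
shared memory: 24 blocks
warps: 1 block
blocks: 32 blocks

Answer: 1 block, 23 active warps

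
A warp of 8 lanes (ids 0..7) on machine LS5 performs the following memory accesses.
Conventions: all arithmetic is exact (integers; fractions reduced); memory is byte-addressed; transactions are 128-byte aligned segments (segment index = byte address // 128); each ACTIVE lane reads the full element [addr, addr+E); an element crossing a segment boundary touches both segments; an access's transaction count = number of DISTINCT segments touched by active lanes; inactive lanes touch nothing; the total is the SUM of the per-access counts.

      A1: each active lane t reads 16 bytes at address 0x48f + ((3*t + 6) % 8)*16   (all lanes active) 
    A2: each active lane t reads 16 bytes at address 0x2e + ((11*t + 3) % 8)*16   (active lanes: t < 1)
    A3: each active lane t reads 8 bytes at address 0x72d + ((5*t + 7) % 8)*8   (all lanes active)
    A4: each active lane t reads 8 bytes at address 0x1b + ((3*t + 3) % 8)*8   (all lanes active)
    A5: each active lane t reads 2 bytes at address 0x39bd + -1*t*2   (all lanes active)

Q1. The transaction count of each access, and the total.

A1: 2 transactions
A2: 1 transaction
A3: 1 transaction
A4: 1 transaction
A5: 1 transaction

Answer: 2,1,1,1,1; total 6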